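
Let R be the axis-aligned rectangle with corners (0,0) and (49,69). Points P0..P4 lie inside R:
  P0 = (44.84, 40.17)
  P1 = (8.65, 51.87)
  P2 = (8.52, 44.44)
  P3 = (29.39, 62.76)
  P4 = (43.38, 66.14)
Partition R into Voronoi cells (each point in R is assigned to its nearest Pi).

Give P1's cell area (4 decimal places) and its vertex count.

Area of P1's cell: 384.0609 (4 vertices)

1. box [0,49]×[0,69]: [(0, 0) (49, 0) (49, 69) (0, 69)]
2. ⊥bis P1·P0 via (26.745,46.02): [(0, 0) (11.867, 0) (34.1743, 69) (0, 69)]  |A|=1588.4253
3. ⊥bis P1·P2 via (8.585,48.155): [(0, 48.3052) (27.3292, 47.827) (34.1743, 69) (0, 69)]  |A|=644.5715
4. ⊥bis P1·P3 via (19.02,57.315): [(0, 48.3052) (23.971, 47.8858) (12.8845, 69) (0, 69)]  |A|=384.0609
5. ⊥bis P1·P4 via (26.015,59.005): [(0, 48.3052) (23.971, 47.8858) (12.8845, 69) (0, 69)]  |A|=384.0609
6. canonical 4-gon: [(0, 48.3052) (23.971, 47.8858) (12.8845, 69) (0, 69)]
7. shoelace: 384.0609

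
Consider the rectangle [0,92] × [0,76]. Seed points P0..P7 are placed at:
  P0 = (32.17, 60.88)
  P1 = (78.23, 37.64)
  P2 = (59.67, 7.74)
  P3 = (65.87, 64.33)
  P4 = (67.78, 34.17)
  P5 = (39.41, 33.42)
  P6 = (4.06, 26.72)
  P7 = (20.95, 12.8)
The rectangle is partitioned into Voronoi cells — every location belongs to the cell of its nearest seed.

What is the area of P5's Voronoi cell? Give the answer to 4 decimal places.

Area of P5's cell: 864.4888

1. box [0,92]×[0,76]: [(0, 0) (92, 0) (92, 76) (0, 76)]
2. ⊥bis P5·P0 via (35.79,47.15): [(0, 37.7137) (0, 0) (92, 0) (92, 61.9701)]  |A|=4585.4576
3. ⊥bis P5·P1 via (58.82,35.53): [(56.9503, 52.7291) (0, 37.7137) (0, 0) (62.6824, 0)]  |A|=2726.4961
4. ⊥bis P5·P2 via (49.54,20.58): [(59.5838, 28.5039) (56.9503, 52.7291) (0, 37.7137) (0, 0) (23.4544, 0)]  |A|=2167.4202
5. ⊥bis P5·P3 via (52.64,48.875): [(59.5838, 28.5039) (57.8546, 44.4112) (50.2129, 50.9527) (0, 37.7137) (0, 0) (23.4544, 0)]  |A|=2138.5964
6. ⊥bis P5·P4 via (53.595,33.795): [(53.8544, 23.9838) (53.2092, 48.3877) (50.2129, 50.9527) (0, 37.7137) (0, 0) (23.4544, 0)]  |A|=2033.7192
7. ⊥bis P5·P6 via (21.735,30.07): [(26.9166, 2.7314) (53.8544, 23.9838) (53.2092, 48.3877) (50.2129, 50.9527) (19.3208, 42.8078)]  |A|=1087.6254
8. ⊥bis P5·P7 via (30.18,23.11): [(21.598, 30.7931) (40.7512, 13.6462) (53.8544, 23.9838) (53.2092, 48.3877) (50.2129, 50.9527) (19.3208, 42.8078)]  |A|=864.4888
9. canonical 6-gon: [(21.598, 30.7931) (40.7512, 13.6462) (53.8544, 23.9838) (53.2092, 48.3877) (50.2129, 50.9527) (19.3208, 42.8078)]
10. shoelace: 864.4888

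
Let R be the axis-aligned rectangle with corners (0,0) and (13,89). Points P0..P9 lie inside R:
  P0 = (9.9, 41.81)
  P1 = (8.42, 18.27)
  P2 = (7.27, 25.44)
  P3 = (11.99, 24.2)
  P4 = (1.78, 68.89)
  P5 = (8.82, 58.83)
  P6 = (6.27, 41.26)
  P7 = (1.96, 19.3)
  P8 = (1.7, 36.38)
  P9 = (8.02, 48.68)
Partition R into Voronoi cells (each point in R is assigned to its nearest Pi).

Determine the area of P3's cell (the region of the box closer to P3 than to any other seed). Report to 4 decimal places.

1. box [0,13]×[0,89]: [(0, 0) (13, 0) (13, 89) (0, 89)]
2. ⊥bis P3·P0 via (10.945,33.005): [(0, 31.706) (0, 0) (13, 0) (13, 33.2489)]  |A|=422.2069
3. ⊥bis P3·P1 via (10.205,21.235): [(0, 31.706) (0, 27.3787) (13, 19.5523) (13, 33.2489)]  |A|=117.1555
4. ⊥bis P3·P2 via (9.63,24.82): [(11.8072, 33.1073) (8.8953, 22.0235) (13, 19.5523) (13, 33.2489)]  |A|=34.5144
5. ⊥bis P3·P4 via (6.885,46.545): [(11.8072, 33.1073) (8.8953, 22.0235) (13, 19.5523) (13, 33.2489)]  |A|=34.5144
6. ⊥bis P3·P5 via (10.405,41.515): [(11.8072, 33.1073) (8.8953, 22.0235) (13, 19.5523) (13, 33.2489)]  |A|=34.5144
7. ⊥bis P3·P6 via (9.13,32.73): [(11.8072, 33.1073) (8.8953, 22.0235) (13, 19.5523) (13, 33.2489)]  |A|=34.5144
8. ⊥bis P3·P7 via (6.975,21.75): [(11.8072, 33.1073) (8.8953, 22.0235) (13, 19.5523) (13, 33.2489)]  |A|=34.5144
9. ⊥bis P3·P8 via (6.845,30.29): [(11.8072, 33.1073) (8.8953, 22.0235) (13, 19.5523) (13, 33.2489)]  |A|=34.5144
10. ⊥bis P3·P9 via (10.005,36.44): [(11.8072, 33.1073) (8.8953, 22.0235) (13, 19.5523) (13, 33.2489)]  |A|=34.5144
11. canonical 4-gon: [(11.8072, 33.1073) (8.8953, 22.0235) (13, 19.5523) (13, 33.2489)]
12. shoelace: 34.5144

Area of P3's cell: 34.5144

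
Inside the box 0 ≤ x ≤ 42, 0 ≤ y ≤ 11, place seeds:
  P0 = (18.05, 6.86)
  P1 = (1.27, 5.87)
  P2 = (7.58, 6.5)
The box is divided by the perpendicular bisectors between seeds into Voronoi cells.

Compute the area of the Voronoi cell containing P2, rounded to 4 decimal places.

Area of P2's cell: 91.9840

1. box [0,42]×[0,11]: [(0, 0) (42, 0) (42, 11) (0, 11)]
2. ⊥bis P2·P0 via (12.815,6.68): [(0, 0) (13.0447, 0) (12.6665, 11) (0, 11)]  |A|=141.4113
3. ⊥bis P2·P1 via (4.425,6.185): [(5.0425, 0) (13.0447, 0) (12.6665, 11) (3.9443, 11)]  |A|=91.984
4. canonical 4-gon: [(5.0425, 0) (13.0447, 0) (12.6665, 11) (3.9443, 11)]
5. shoelace: 91.984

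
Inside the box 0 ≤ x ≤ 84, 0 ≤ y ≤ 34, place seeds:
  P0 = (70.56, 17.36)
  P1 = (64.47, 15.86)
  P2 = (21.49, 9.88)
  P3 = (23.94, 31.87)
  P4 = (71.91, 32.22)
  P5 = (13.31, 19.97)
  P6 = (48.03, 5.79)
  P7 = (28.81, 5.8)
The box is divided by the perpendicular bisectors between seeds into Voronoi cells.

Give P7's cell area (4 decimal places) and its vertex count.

Area of P7's cell: 244.4760 (4 vertices)

1. box [0,84]×[0,34]: [(0, 0) (84, 0) (84, 34) (0, 34)]
2. ⊥bis P7·P0 via (49.685,11.58): [(0, 0) (52.8913, 0) (43.4772, 34) (0, 34)]  |A|=1638.2654
3. ⊥bis P7·P1 via (46.64,10.83): [(0, 0) (49.6952, 0) (40.1035, 34) (0, 34)]  |A|=1526.5792
4. ⊥bis P7·P2 via (25.15,7.84): [(20.7802, 0) (49.6952, 0) (40.1035, 34) (39.731, 34)]  |A|=497.8897
5. ⊥bis P7·P3 via (26.375,18.835): [(31.8482, 19.8574) (20.7802, 0) (49.6952, 0) (43.4803, 22.0303)]  |A|=421.9708
6. ⊥bis P7·P4 via (50.36,19.01): [(31.8482, 19.8574) (20.7802, 0) (49.6952, 0) (43.4803, 22.0303)]  |A|=421.9708
7. ⊥bis P7·P5 via (21.06,12.885): [(31.8482, 19.8574) (20.7802, 0) (49.6952, 0) (43.4803, 22.0303)]  |A|=421.9708
8. ⊥bis P7·P6 via (38.42,5.795): [(38.428, 21.0865) (31.8482, 19.8574) (20.7802, 0) (38.417, 0)]  |A|=244.476
9. canonical 4-gon: [(38.428, 21.0865) (31.8482, 19.8574) (20.7802, 0) (38.417, 0)]
10. shoelace: 244.476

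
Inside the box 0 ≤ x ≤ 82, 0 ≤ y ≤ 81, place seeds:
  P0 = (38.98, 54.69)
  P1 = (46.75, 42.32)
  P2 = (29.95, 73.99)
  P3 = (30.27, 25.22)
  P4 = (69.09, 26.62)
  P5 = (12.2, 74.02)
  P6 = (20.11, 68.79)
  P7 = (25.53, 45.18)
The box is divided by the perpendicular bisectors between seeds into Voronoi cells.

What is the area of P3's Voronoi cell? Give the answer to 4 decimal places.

1. box [0,82]×[0,81]: [(0, 0) (82, 0) (82, 81) (0, 81)]
2. ⊥bis P3·P0 via (34.625,39.955): [(0, 50.1886) (0, 0) (82, 0) (82, 25.9531)]  |A|=3121.8087
3. ⊥bis P3·P1 via (38.51,33.77): [(30.972, 41.0346) (0, 50.1886) (0, 0) (73.5505, 0)]  |A|=2286.2805
4. ⊥bis P3·P2 via (30.11,49.605): [(30.972, 41.0346) (2.5856, 49.4244) (0, 49.4074) (0, 0) (73.5505, 0)]  |A|=2285.2706
5. ⊥bis P3·P4 via (49.68,25.92): [(49.7889, 22.9) (30.972, 41.0346) (2.5856, 49.4244) (0, 49.4074) (0, 0) (50.6148, 0)]  |A|=2022.6565
6. ⊥bis P3·P5 via (21.235,49.62): [(49.7889, 22.9) (30.972, 41.0346) (12.6631, 46.4459) (0, 41.757) (0, 0) (50.6148, 0)]  |A|=1970.2811
7. ⊥bis P3·P6 via (25.19,47.005): [(49.7889, 22.9) (30.972, 41.0346) (17.1304, 45.1256) (0, 41.131) (0, 0) (50.6148, 0)]  |A|=1946.0862
8. ⊥bis P3·P7 via (27.9,35.2): [(49.7889, 22.9) (35.222, 36.9388) (0, 28.5744) (0, 0) (50.6148, 0)]  |A|=1599.0432
9. canonical 5-gon: [(49.7889, 22.9) (35.222, 36.9388) (0, 28.5744) (0, 0) (50.6148, 0)]
10. shoelace: 1599.0432

Area of P3's cell: 1599.0432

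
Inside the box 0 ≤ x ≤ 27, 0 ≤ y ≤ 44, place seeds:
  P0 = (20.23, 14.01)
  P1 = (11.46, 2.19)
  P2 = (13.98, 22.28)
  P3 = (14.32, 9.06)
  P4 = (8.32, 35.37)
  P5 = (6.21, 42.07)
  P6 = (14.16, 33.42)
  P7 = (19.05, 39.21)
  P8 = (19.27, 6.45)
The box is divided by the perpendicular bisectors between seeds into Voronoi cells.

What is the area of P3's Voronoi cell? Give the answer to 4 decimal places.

1. box [0,27]×[0,44]: [(0, 0) (27, 0) (27, 44) (0, 44)]
2. ⊥bis P3·P0 via (17.275,11.535): [(0, 32.1603) (0, 0) (26.9363, 0)]  |A|=433.1397
3. ⊥bis P3·P1 via (12.89,5.625): [(0, 32.1603) (0, 10.9911) (26.4018, 0) (26.9363, 0)]  |A|=288.0467
4. ⊥bis P3·P2 via (14.15,15.67): [(13.8188, 15.6615) (0, 15.3061) (0, 10.9911) (26.4018, 0) (26.9363, 0)]  |A|=171.5941
5. ⊥bis P3·P4 via (11.32,22.215): [(13.8188, 15.6615) (0, 15.3061) (0, 10.9911) (26.4018, 0) (26.9363, 0)]  |A|=171.5941
6. ⊥bis P3·P5 via (10.265,25.565): [(13.8188, 15.6615) (0, 15.3061) (0, 10.9911) (26.4018, 0) (26.9363, 0)]  |A|=171.5941
7. ⊥bis P3·P6 via (14.24,21.24): [(13.8188, 15.6615) (0, 15.3061) (0, 10.9911) (26.4018, 0) (26.9363, 0)]  |A|=171.5941
8. ⊥bis P3·P7 via (16.685,24.135): [(13.8188, 15.6615) (0, 15.3061) (0, 10.9911) (26.4018, 0) (26.9363, 0)]  |A|=171.5941
9. ⊥bis P3·P8 via (16.795,7.755): [(18.2035, 10.4264) (13.8188, 15.6615) (0, 15.3061) (0, 10.9911) (15.1712, 4.6753)]  |A|=129.4251
10. canonical 5-gon: [(18.2035, 10.4264) (13.8188, 15.6615) (0, 15.3061) (0, 10.9911) (15.1712, 4.6753)]
11. shoelace: 129.4251

Area of P3's cell: 129.4251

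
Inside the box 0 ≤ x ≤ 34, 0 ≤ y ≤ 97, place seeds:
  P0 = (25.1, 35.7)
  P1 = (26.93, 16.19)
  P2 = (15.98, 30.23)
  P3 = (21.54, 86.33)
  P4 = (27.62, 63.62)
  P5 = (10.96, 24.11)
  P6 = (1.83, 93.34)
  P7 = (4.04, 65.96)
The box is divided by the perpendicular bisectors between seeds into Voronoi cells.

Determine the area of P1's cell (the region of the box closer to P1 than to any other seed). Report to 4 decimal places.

1. box [0,34]×[0,97]: [(0, 0) (34, 0) (34, 97) (0, 97)]
2. ⊥bis P1·P0 via (26.015,25.945): [(0, 23.5048) (0, 0) (34, 0) (34, 26.694)]  |A|=853.38
3. ⊥bis P1·P2 via (21.455,23.21): [(24.8178, 25.8327) (0, 6.4769) (0, 0) (34, 0) (34, 26.694)]  |A|=642.0822
4. ⊥bis P1·P3 via (24.235,51.26): [(24.8178, 25.8327) (0, 6.4769) (0, 0) (34, 0) (34, 26.694)]  |A|=642.0822
5. ⊥bis P1·P4 via (27.275,39.905): [(24.8178, 25.8327) (0, 6.4769) (0, 0) (34, 0) (34, 26.694)]  |A|=642.0822
6. ⊥bis P1·P5 via (18.945,20.15): [(24.8178, 25.8327) (19.8366, 21.9478) (8.952, 0) (34, 0) (34, 26.694)]  |A|=479.6039
7. ⊥bis P1·P6 via (14.38,54.765): [(24.8178, 25.8327) (19.8366, 21.9478) (8.952, 0) (34, 0) (34, 26.694)]  |A|=479.6039
8. ⊥bis P1·P7 via (15.485,41.075): [(24.8178, 25.8327) (19.8366, 21.9478) (8.952, 0) (34, 0) (34, 26.694)]  |A|=479.6039
9. canonical 5-gon: [(24.8178, 25.8327) (19.8366, 21.9478) (8.952, 0) (34, 0) (34, 26.694)]
10. shoelace: 479.6039

Area of P1's cell: 479.6039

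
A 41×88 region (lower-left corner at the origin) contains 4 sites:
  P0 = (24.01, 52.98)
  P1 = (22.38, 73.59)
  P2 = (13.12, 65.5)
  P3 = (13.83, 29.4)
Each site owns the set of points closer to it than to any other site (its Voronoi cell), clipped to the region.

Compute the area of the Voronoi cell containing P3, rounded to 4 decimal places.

1. box [0,41]×[0,88]: [(0, 0) (41, 0) (41, 88) (0, 88)]
2. ⊥bis P3·P0 via (18.92,41.19): [(0, 49.3582) (0, 0) (41, 0) (41, 31.6576)]  |A|=1660.8231
3. ⊥bis P3·P1 via (18.105,51.495): [(0, 49.3582) (0, 0) (41, 0) (41, 31.6576)]  |A|=1660.8231
4. ⊥bis P3·P2 via (13.475,47.45): [(4.8145, 47.2797) (0, 47.185) (0, 0) (41, 0) (41, 31.6576)]  |A|=1655.5917
5. canonical 5-gon: [(4.8145, 47.2797) (0, 47.185) (0, 0) (41, 0) (41, 31.6576)]
6. shoelace: 1655.5917

Area of P3's cell: 1655.5917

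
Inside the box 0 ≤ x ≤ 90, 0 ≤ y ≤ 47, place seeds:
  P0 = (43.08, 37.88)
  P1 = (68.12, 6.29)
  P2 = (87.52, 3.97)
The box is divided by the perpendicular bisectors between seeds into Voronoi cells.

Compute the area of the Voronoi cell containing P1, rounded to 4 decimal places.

Area of P1's cell: 1071.4316

1. box [0,90]×[0,47]: [(0, 0) (90, 0) (90, 47) (0, 47)]
2. ⊥bis P1·P0 via (55.6,22.085): [(27.738, 0) (90, 0) (90, 47) (87.0323, 47)]  |A|=1532.8985
3. ⊥bis P1·P2 via (77.82,5.13): [(82.3868, 43.3177) (27.738, 0) (77.2065, 0)]  |A|=1071.4316
4. canonical 3-gon: [(82.3868, 43.3177) (27.738, 0) (77.2065, 0)]
5. shoelace: 1071.4316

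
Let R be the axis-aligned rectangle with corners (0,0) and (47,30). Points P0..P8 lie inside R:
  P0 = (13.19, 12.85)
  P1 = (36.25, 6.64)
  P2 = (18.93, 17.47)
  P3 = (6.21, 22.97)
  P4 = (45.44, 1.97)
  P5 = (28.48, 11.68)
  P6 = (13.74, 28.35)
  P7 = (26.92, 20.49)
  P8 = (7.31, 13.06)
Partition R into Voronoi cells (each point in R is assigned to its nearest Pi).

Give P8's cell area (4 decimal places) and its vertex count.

1. box [0,47]×[0,30]: [(0, 0) (47, 0) (47, 30) (0, 30)]
2. ⊥bis P8·P0 via (10.25,12.955): [(0, 0) (9.7873, 0) (10.8588, 30) (0, 30)]  |A|=309.6911
3. ⊥bis P8·P1 via (21.78,9.85): [(0, 0) (9.7873, 0) (10.8588, 30) (0, 30)]  |A|=309.6911
4. ⊥bis P8·P2 via (13.12,15.265): [(0, 0) (9.7873, 0) (10.5723, 21.9781) (7.5278, 30) (0, 30)]  |A|=296.3308
5. ⊥bis P8·P3 via (6.76,18.015): [(0, 17.2646) (0, 0) (9.7873, 0) (10.4453, 18.4241)]  |A|=180.3285
6. ⊥bis P8·P4 via (26.375,7.515): [(0, 17.2646) (0, 0) (9.7873, 0) (10.4453, 18.4241)]  |A|=180.3285
7. ⊥bis P8·P5 via (17.895,12.37): [(0, 17.2646) (0, 0) (9.7873, 0) (10.4453, 18.4241)]  |A|=180.3285
8. ⊥bis P8·P6 via (10.525,20.705): [(0, 17.2646) (0, 0) (9.7873, 0) (10.4453, 18.4241)]  |A|=180.3285
9. ⊥bis P8·P7 via (17.115,16.775): [(0, 17.2646) (0, 0) (9.7873, 0) (10.4453, 18.4241)]  |A|=180.3285
10. canonical 4-gon: [(0, 17.2646) (0, 0) (9.7873, 0) (10.4453, 18.4241)]
11. shoelace: 180.3285

Area of P8's cell: 180.3285 (4 vertices)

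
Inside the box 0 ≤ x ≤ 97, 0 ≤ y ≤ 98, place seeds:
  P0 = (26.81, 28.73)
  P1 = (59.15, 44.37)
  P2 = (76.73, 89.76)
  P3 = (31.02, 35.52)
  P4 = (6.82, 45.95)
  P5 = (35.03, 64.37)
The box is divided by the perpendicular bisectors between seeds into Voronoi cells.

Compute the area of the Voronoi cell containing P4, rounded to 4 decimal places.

1. box [0,97]×[0,98]: [(0, 0) (97, 0) (97, 98) (0, 98)]
2. ⊥bis P4·P0 via (16.815,37.34): [(0, 17.8201) (69.0694, 98) (0, 98)]  |A|=2768.9866
3. ⊥bis P4·P1 via (32.985,45.16): [(0, 17.8201) (33.3277, 56.5089) (34.5804, 98) (0, 98)]  |A|=2053.4931
4. ⊥bis P4·P2 via (41.775,67.855): [(0, 17.8201) (33.3277, 56.5089) (34.0428, 80.1937) (22.8842, 98) (0, 98)]  |A|=1949.3607
5. ⊥bis P4·P3 via (18.92,40.735): [(0, 17.8201) (18.0994, 38.831) (33.9009, 75.4941) (34.0428, 80.1937) (22.8842, 98) (0, 98)]  |A|=1809.8715
6. ⊥bis P4·P5 via (20.925,55.16): [(0, 87.2064) (0, 17.8201) (18.0994, 38.831) (23.4623, 51.2742)]  |A|=870.2473
7. canonical 4-gon: [(0, 87.2064) (0, 17.8201) (18.0994, 38.831) (23.4623, 51.2742)]
8. shoelace: 870.2473

Area of P4's cell: 870.2473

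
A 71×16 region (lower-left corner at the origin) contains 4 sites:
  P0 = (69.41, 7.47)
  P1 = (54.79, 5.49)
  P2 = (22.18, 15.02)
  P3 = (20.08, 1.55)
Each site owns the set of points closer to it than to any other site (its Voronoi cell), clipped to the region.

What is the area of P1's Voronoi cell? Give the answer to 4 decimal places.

Area of P1's cell: 378.3054

1. box [0,71]×[0,16]: [(0, 0) (71, 0) (71, 16) (0, 16)]
2. ⊥bis P1·P0 via (62.1,6.48): [(0, 0) (62.9776, 0) (60.8107, 16) (0, 16)]  |A|=990.3063
3. ⊥bis P1·P2 via (38.485,10.255): [(35.4881, 0) (62.9776, 0) (60.8107, 16) (40.1639, 16)]  |A|=385.0904
4. ⊥bis P1·P3 via (37.435,3.52): [(37.1781, 5.7831) (37.8346, 0) (62.9776, 0) (60.8107, 16) (40.1639, 16)]  |A|=378.3054
5. canonical 5-gon: [(37.1781, 5.7831) (37.8346, 0) (62.9776, 0) (60.8107, 16) (40.1639, 16)]
6. shoelace: 378.3054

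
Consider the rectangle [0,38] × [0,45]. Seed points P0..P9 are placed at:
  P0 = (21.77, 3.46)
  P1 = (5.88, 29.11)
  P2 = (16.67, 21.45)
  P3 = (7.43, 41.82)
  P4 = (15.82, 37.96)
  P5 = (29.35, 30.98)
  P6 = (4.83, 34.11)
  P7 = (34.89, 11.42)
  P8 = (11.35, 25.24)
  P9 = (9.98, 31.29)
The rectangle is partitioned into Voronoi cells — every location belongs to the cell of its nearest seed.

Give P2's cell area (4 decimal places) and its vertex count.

Area of P2's cell: 240.0075 (5 vertices)

1. box [0,38]×[0,45]: [(0, 0) (38, 0) (38, 45) (0, 45)]
2. ⊥bis P2·P0 via (19.22,12.455): [(0, 7.0063) (38, 17.779) (38, 45) (0, 45)]  |A|=1239.08
3. ⊥bis P2·P1 via (11.275,25.28): [(0, 9.3979) (0, 7.0063) (38, 17.779) (38, 45) (25.2746, 45)]  |A|=789.1658
4. ⊥bis P2·P3 via (12.05,31.635): [(17.5613, 34.135) (0, 9.3979) (0, 7.0063) (38, 17.779) (38, 43.4061)]  |A|=703.7463
5. ⊥bis P2·P4 via (16.245,29.705): [(14.347, 29.6073) (0, 9.3979) (0, 7.0063) (38, 17.779) (38, 30.825)]  |A|=523.586
6. ⊥bis P2·P5 via (23.01,26.215): [(20.2327, 29.9103) (14.347, 29.6073) (0, 9.3979) (0, 7.0063) (30.8696, 15.7575)]  |A|=346.4809
7. ⊥bis P2·P6 via (10.75,27.78): [(20.2327, 29.9103) (14.347, 29.6073) (0, 9.3979) (0, 7.0063) (30.8696, 15.7575)]  |A|=346.4809
8. ⊥bis P2·P7 via (25.78,16.435): [(27.7165, 19.9528) (20.2327, 29.9103) (14.347, 29.6073) (0, 9.3979) (0, 7.0063) (24.3969, 13.9226)]  |A|=330.011
9. ⊥bis P2·P8 via (14.01,23.345): [(27.7165, 19.9528) (20.2327, 29.9103) (18.6283, 29.8277) (2.97, 7.8483) (24.3969, 13.9226)]  |A|=240.0075
10. ⊥bis P2·P9 via (13.325,26.37): [(27.7165, 19.9528) (20.2327, 29.9103) (18.6283, 29.8277) (2.97, 7.8483) (24.3969, 13.9226)]  |A|=240.0075
11. canonical 5-gon: [(27.7165, 19.9528) (20.2327, 29.9103) (18.6283, 29.8277) (2.97, 7.8483) (24.3969, 13.9226)]
12. shoelace: 240.0075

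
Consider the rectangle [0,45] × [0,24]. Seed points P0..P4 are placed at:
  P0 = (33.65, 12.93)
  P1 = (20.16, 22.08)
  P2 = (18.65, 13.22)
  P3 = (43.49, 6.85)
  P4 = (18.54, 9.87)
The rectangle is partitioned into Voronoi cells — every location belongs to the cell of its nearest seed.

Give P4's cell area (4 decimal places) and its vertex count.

Area of P4's cell: 319.1785 (4 vertices)

1. box [0,45]×[0,24]: [(0, 0) (45, 0) (45, 24) (0, 24)]
2. ⊥bis P4·P0 via (26.095,11.4): [(0, 0) (28.4037, 0) (23.5433, 24) (0, 24)]  |A|=623.3638
3. ⊥bis P4·P1 via (19.35,15.975): [(0, 18.5423) (0, 0) (28.4037, 0) (25.3291, 15.1817)]  |A|=450.4386
4. ⊥bis P4·P2 via (18.595,11.545): [(0, 12.1556) (0, 0) (28.4037, 0) (26.1156, 11.2981)]  |A|=319.1785
5. ⊥bis P4·P3 via (31.015,8.36): [(0, 12.1556) (0, 0) (28.4037, 0) (26.1156, 11.2981)]  |A|=319.1785
6. canonical 4-gon: [(0, 12.1556) (0, 0) (28.4037, 0) (26.1156, 11.2981)]
7. shoelace: 319.1785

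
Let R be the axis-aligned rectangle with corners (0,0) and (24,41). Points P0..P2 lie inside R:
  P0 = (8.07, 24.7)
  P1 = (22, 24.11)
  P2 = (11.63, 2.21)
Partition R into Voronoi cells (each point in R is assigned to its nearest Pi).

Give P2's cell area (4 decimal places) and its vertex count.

Area of P2's cell: 303.1929 (5 vertices)

1. box [0,24]×[0,41]: [(0, 0) (24, 0) (24, 41) (0, 41)]
2. ⊥bis P2·P0 via (9.85,13.455): [(0, 11.8958) (0, 0) (24, 0) (24, 15.6948)]  |A|=331.0879
3. ⊥bis P2·P1 via (16.815,13.16): [(14.6031, 14.2074) (0, 11.8958) (0, 0) (24, 0) (24, 9.7578)]  |A|=303.1929
4. canonical 5-gon: [(14.6031, 14.2074) (0, 11.8958) (0, 0) (24, 0) (24, 9.7578)]
5. shoelace: 303.1929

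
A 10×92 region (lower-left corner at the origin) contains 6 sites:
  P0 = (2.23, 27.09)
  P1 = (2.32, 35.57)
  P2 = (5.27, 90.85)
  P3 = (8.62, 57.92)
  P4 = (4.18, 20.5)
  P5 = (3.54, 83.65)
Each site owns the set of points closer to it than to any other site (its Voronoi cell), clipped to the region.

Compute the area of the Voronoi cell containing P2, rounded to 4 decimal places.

1. box [0,10]×[0,92]: [(0, 0) (10, 0) (10, 92) (0, 92)]
2. ⊥bis P2·P0 via (3.75,58.97): [(0, 59.1488) (10, 58.672) (10, 92) (0, 92)]  |A|=330.896
3. ⊥bis P2·P1 via (3.795,63.21): [(0, 63.4125) (10, 62.8789) (10, 92) (0, 92)]  |A|=288.543
4. ⊥bis P2·P3 via (6.945,74.385): [(0, 73.6785) (10, 74.6958) (10, 92) (0, 92)]  |A|=178.1287
5. ⊥bis P2·P4 via (4.725,55.675): [(0, 73.6785) (10, 74.6958) (10, 92) (0, 92)]  |A|=178.1287
6. ⊥bis P2·P5 via (4.405,87.25): [(0, 88.3084) (10, 85.9056) (10, 92) (0, 92)]  |A|=48.9297
7. canonical 4-gon: [(0, 88.3084) (10, 85.9056) (10, 92) (0, 92)]
8. shoelace: 48.9297

Area of P2's cell: 48.9297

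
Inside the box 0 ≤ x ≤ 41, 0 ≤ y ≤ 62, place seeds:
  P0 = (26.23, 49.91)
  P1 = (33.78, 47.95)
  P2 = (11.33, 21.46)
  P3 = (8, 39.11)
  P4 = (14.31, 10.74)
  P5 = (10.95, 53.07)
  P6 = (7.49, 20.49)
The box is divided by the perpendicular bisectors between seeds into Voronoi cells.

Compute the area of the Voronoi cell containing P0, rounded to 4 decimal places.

1. box [0,41]×[0,62]: [(0, 0) (41, 0) (41, 62) (0, 62)]
2. ⊥bis P0·P1 via (30.005,48.93): [(0, 0) (17.3026, 0) (33.398, 62) (0, 62)]  |A|=1571.7201
3. ⊥bis P0·P2 via (18.78,35.685): [(0, 45.5206) (25.6346, 32.0951) (33.398, 62) (0, 62)]  |A|=710.6044
4. ⊥bis P0·P3 via (17.115,44.51): [(23.9461, 32.9794) (25.6346, 32.0951) (33.398, 62) (6.7534, 62)]  |A|=415.3017
5. ⊥bis P0·P4 via (20.27,30.325): [(23.9461, 32.9794) (25.6346, 32.0951) (33.398, 62) (6.7534, 62)]  |A|=415.3017
6. ⊥bis P0·P5 via (18.59,51.49): [(17.1383, 44.4706) (23.9461, 32.9794) (25.6346, 32.0951) (33.398, 62) (20.7635, 62)]  |A|=292.5071
7. ⊥bis P0·P6 via (16.86,35.2): [(17.1383, 44.4706) (23.9461, 32.9794) (25.6346, 32.0951) (33.398, 62) (20.7635, 62)]  |A|=292.5071
8. canonical 5-gon: [(17.1383, 44.4706) (23.9461, 32.9794) (25.6346, 32.0951) (33.398, 62) (20.7635, 62)]
9. shoelace: 292.5071

Area of P0's cell: 292.5071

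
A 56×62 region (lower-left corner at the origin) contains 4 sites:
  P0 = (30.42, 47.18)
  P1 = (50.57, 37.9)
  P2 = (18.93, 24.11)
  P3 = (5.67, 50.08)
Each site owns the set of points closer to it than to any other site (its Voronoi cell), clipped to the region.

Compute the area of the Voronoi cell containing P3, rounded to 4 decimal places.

Area of P3's cell: 485.4703

1. box [0,56]×[0,62]: [(0, 0) (56, 0) (56, 62) (0, 62)]
2. ⊥bis P3·P0 via (18.045,48.63): [(0, 0) (12.3469, 0) (19.6116, 62) (0, 62)]  |A|=990.7143
3. ⊥bis P3·P1 via (28.12,43.99): [(0, 0) (12.3469, 0) (19.6116, 62) (0, 62)]  |A|=990.7143
4. ⊥bis P3·P2 via (12.3,37.095): [(0, 30.8148) (16.973, 39.481) (19.6116, 62) (0, 62)]  |A|=485.4703
5. canonical 4-gon: [(0, 30.8148) (16.973, 39.481) (19.6116, 62) (0, 62)]
6. shoelace: 485.4703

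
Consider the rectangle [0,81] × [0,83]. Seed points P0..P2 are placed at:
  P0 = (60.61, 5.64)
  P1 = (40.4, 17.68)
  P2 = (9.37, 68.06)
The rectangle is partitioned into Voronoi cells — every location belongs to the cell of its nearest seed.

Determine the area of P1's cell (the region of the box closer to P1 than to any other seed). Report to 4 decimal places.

1. box [0,81]×[0,83]: [(0, 0) (81, 0) (81, 83) (0, 83)]
2. ⊥bis P1·P0 via (50.505,11.66): [(0, 0) (43.5586, 0) (81, 62.848) (81, 83) (0, 83)]  |A|=5546.4413
3. ⊥bis P1·P2 via (24.885,42.87): [(0, 27.5429) (0, 0) (43.5586, 0) (81, 62.848) (81, 77.4323)]  |A|=3074.9349
4. canonical 5-gon: [(0, 27.5429) (0, 0) (43.5586, 0) (81, 62.848) (81, 77.4323)]
5. shoelace: 3074.9349

Area of P1's cell: 3074.9349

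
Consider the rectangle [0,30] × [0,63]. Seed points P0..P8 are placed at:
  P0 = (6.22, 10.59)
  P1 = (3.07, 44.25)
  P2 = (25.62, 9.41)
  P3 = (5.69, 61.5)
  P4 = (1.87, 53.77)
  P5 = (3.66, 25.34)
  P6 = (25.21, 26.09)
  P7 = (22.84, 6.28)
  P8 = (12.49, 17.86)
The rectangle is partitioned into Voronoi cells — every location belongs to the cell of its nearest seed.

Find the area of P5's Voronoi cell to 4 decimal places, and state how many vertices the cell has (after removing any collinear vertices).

Area of P5's cell: 192.8516 (5 vertices)

1. box [0,30]×[0,63]: [(0, 0) (30, 0) (30, 63) (0, 63)]
2. ⊥bis P5·P0 via (4.94,17.965): [(0, 17.1076) (30, 22.3144) (30, 63) (0, 63)]  |A|=1298.6698
3. ⊥bis P5·P1 via (3.365,34.795): [(0, 34.69) (0, 17.1076) (30, 22.3144) (30, 35.626)]  |A|=463.4103
4. ⊥bis P5·P2 via (14.64,17.375): [(27.8304, 35.5583) (0, 34.69) (0, 17.1076) (16.5268, 19.976)]  |A|=357.2137
5. ⊥bis P5·P3 via (4.675,43.42): [(27.8304, 35.5583) (0, 34.69) (0, 17.1076) (16.5268, 19.976)]  |A|=357.2137
6. ⊥bis P5·P4 via (2.765,39.555): [(27.8304, 35.5583) (0, 34.69) (0, 17.1076) (16.5268, 19.976)]  |A|=357.2137
7. ⊥bis P5·P6 via (14.435,25.715): [(14.1073, 35.1302) (0, 34.69) (0, 17.1076) (14.6461, 19.6496)]  |A|=238.0701
8. ⊥bis P5·P7 via (13.25,15.81): [(14.1073, 35.1302) (0, 34.69) (0, 17.1076) (14.6461, 19.6496)]  |A|=238.0701
9. ⊥bis P5·P8 via (8.075,21.6): [(14.3216, 28.974) (14.1073, 35.1302) (0, 34.69) (0, 17.1076) (5.0054, 17.9763)]  |A|=192.8516
10. canonical 5-gon: [(14.3216, 28.974) (14.1073, 35.1302) (0, 34.69) (0, 17.1076) (5.0054, 17.9763)]
11. shoelace: 192.8516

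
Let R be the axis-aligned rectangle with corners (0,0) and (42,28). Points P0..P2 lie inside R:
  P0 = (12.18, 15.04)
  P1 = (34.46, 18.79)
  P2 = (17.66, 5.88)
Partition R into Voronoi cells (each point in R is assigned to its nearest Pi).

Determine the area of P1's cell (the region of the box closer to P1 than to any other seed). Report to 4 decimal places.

1. box [0,42]×[0,28]: [(0, 0) (42, 0) (42, 28) (0, 28)]
2. ⊥bis P1·P0 via (23.32,16.915): [(26.167, 0) (42, 0) (42, 28) (21.4543, 28)]  |A|=509.3023
3. ⊥bis P1·P2 via (26.06,12.335): [(23.5386, 15.6161) (35.5389, 0) (42, 0) (42, 28) (21.4543, 28)]  |A|=436.1263
4. canonical 5-gon: [(23.5386, 15.6161) (35.5389, 0) (42, 0) (42, 28) (21.4543, 28)]
5. shoelace: 436.1263

Area of P1's cell: 436.1263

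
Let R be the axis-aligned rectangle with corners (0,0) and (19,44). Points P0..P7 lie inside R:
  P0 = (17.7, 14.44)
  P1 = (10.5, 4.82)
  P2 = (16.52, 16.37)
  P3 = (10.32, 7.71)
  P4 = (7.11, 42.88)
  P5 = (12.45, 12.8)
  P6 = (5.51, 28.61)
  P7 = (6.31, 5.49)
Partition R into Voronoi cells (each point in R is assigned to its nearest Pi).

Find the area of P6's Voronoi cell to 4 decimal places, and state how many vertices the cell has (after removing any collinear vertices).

Area of P6's cell: 251.9530 (6 vertices)

1. box [0,19]×[0,44]: [(0, 0) (19, 0) (19, 44) (0, 44)]
2. ⊥bis P6·P0 via (11.605,21.525): [(0, 11.5416) (19, 27.8867) (19, 44) (0, 44)]  |A|=461.4314
3. ⊥bis P6·P1 via (8.005,16.715): [(0, 15.0359) (5.3717, 16.1627) (19, 27.8867) (19, 44) (0, 44)]  |A|=452.0462
4. ⊥bis P6·P2 via (11.015,22.49): [(0, 15.0359) (3.5578, 15.7822) (19, 29.6726) (19, 44) (0, 44)]  |A|=430.2169
5. ⊥bis P6·P3 via (7.915,18.16): [(0, 16.3384) (5.612, 17.63) (19, 29.6726) (19, 44) (0, 44)]  |A|=424.0415
6. ⊥bis P6·P4 via (6.31,35.745): [(0, 36.4525) (0, 16.3384) (5.612, 17.63) (19, 29.6726) (19, 34.3222)]  |A|=260.4007
7. ⊥bis P6·P5 via (8.98,20.705): [(0, 36.4525) (0, 16.7631) (9.0788, 20.7484) (19, 29.6726) (19, 34.3222)]  |A|=251.9614
8. ⊥bis P6·P7 via (5.91,17.05): [(0, 36.4525) (0, 16.8455) (0.2037, 16.8526) (9.0788, 20.7484) (19, 29.6726) (19, 34.3222)]  |A|=251.953
9. canonical 6-gon: [(0, 36.4525) (0, 16.8455) (0.2037, 16.8526) (9.0788, 20.7484) (19, 29.6726) (19, 34.3222)]
10. shoelace: 251.953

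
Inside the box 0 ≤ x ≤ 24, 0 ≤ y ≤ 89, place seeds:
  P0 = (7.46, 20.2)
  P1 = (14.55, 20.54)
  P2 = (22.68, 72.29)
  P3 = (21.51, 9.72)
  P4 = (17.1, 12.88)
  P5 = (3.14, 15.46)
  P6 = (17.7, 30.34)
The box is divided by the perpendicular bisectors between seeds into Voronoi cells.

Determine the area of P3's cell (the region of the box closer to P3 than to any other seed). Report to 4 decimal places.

Area of P3's cell: 114.1831

1. box [0,24]×[0,89]: [(0, 0) (24, 0) (24, 89) (0, 89)]
2. ⊥bis P3·P0 via (14.485,14.96): [(3.3262, 0) (24, 0) (24, 27.7163)]  |A|=286.5
3. ⊥bis P3·P1 via (18.03,15.13): [(11.459, 10.9032) (3.3262, 0) (24, 0) (24, 18.9702)]  |A|=231.6578
4. ⊥bis P3·P2 via (22.095,41.005): [(11.459, 10.9032) (3.3262, 0) (24, 0) (24, 18.9702)]  |A|=231.6578
5. ⊥bis P3·P4 via (19.305,11.3): [(11.2079, 0) (24, 0) (24, 17.8522)]  |A|=114.1831
6. ⊥bis P3·P5 via (12.325,12.59): [(11.2079, 0) (24, 0) (24, 17.8522)]  |A|=114.1831
7. ⊥bis P3·P6 via (19.605,20.03): [(11.2079, 0) (24, 0) (24, 17.8522)]  |A|=114.1831
8. canonical 3-gon: [(11.2079, 0) (24, 0) (24, 17.8522)]
9. shoelace: 114.1831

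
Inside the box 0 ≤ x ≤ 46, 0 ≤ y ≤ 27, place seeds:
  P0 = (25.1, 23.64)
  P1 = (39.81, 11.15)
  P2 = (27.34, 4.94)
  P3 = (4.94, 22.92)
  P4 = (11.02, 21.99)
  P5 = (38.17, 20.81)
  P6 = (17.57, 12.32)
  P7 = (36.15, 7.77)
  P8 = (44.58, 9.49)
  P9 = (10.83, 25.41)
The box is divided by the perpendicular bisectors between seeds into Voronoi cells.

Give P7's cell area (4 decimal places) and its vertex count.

Area of P7's cell: 111.9794 (6 vertices)

1. box [0,46]×[0,27]: [(0, 0) (46, 0) (46, 27) (0, 27)]
2. ⊥bis P7·P0 via (30.625,15.705): [(8.0695, 0) (46, 0) (46, 26.4103)]  |A|=500.8788
3. ⊥bis P7·P1 via (37.98,9.46): [(31.5914, 16.3779) (8.0695, 0) (46, 0) (46, 0.7756)]  |A|=316.1982
4. ⊥bis P7·P2 via (31.745,6.355): [(31.5914, 16.3779) (29.0858, 14.6333) (33.7864, 0) (46, 0) (46, 0.7756)]  |A|=128.0369
5. ⊥bis P7·P3 via (20.545,15.345): [(31.5914, 16.3779) (29.0858, 14.6333) (33.7864, 0) (46, 0) (46, 0.7756)]  |A|=128.0369
6. ⊥bis P7·P4 via (23.585,14.88): [(31.5914, 16.3779) (29.0858, 14.6333) (33.7864, 0) (46, 0) (46, 0.7756)]  |A|=128.0369
7. ⊥bis P7·P5 via (37.16,14.29): [(32.9118, 14.9481) (30.1519, 15.3756) (29.0858, 14.6333) (33.7864, 0) (46, 0) (46, 0.7756)]  |A|=126.3461
8. ⊥bis P7·P6 via (26.86,10.045): [(32.9118, 14.9481) (30.1519, 15.3756) (29.0858, 14.6333) (33.7864, 0) (46, 0) (46, 0.7756)]  |A|=126.3461
9. ⊥bis P7·P8 via (40.365,8.63): [(40.824, 6.3804) (32.9118, 14.9481) (30.1519, 15.3756) (29.0858, 14.6333) (33.7864, 0) (42.1258, 0)]  |A|=111.9794
10. ⊥bis P7·P9 via (23.49,16.59): [(40.824, 6.3804) (32.9118, 14.9481) (30.1519, 15.3756) (29.0858, 14.6333) (33.7864, 0) (42.1258, 0)]  |A|=111.9794
11. canonical 6-gon: [(40.824, 6.3804) (32.9118, 14.9481) (30.1519, 15.3756) (29.0858, 14.6333) (33.7864, 0) (42.1258, 0)]
12. shoelace: 111.9794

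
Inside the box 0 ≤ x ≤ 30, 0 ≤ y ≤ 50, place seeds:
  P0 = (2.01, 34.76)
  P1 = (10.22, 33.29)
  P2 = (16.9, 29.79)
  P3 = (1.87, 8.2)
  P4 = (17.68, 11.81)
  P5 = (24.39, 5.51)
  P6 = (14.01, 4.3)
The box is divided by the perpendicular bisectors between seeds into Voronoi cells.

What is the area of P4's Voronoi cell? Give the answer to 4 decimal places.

1. box [0,30]×[0,50]: [(0, 0) (30, 0) (30, 50) (0, 50)]
2. ⊥bis P4·P0 via (9.845,23.285): [(0, 16.5629) (0, 0) (30, 0) (30, 37.0466)]  |A|=804.1433
3. ⊥bis P4·P1 via (13.95,22.55): [(3.4046, 18.8876) (0, 16.5629) (0, 0) (30, 0) (30, 28.1242)]  |A|=685.4955
4. ⊥bis P4·P2 via (17.29,20.8): [(7.7151, 20.3846) (3.4046, 18.8876) (0, 16.5629) (0, 0) (30, 0) (30, 21.3514)]  |A|=610.0302
5. ⊥bis P4·P3 via (9.775,10.005): [(7.7151, 20.3846) (7.4277, 20.2848) (12.0595, 0) (30, 0) (30, 21.3514)]  |A|=423.9074
6. ⊥bis P4·P5 via (21.035,8.66): [(7.7151, 20.3846) (7.4277, 20.2848) (12.0595, 0) (12.9042, 0) (30, 18.2084) (30, 21.3514)]  |A|=268.2631
7. ⊥bis P4·P6 via (15.845,8.055): [(7.7151, 20.3846) (7.4277, 20.2848) (9.5138, 11.1489) (19.0133, 6.5067) (30, 18.2084) (30, 21.3514)]  |A|=218.4694
8. canonical 6-gon: [(7.7151, 20.3846) (7.4277, 20.2848) (9.5138, 11.1489) (19.0133, 6.5067) (30, 18.2084) (30, 21.3514)]
9. shoelace: 218.4694

Area of P4's cell: 218.4694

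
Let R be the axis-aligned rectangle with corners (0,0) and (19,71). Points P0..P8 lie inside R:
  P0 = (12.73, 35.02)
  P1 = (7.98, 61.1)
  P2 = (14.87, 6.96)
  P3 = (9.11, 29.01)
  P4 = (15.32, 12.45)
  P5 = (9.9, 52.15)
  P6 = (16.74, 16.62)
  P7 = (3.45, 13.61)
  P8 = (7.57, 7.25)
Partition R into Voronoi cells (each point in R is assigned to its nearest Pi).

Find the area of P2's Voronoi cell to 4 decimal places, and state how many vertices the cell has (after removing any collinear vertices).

1. box [0,19]×[0,71]: [(0, 0) (19, 0) (19, 71) (0, 71)]
2. ⊥bis P2·P0 via (13.8,20.99): [(0, 19.9375) (0, 0) (19, 0) (19, 21.3866)]  |A|=392.5791
3. ⊥bis P2·P1 via (11.425,34.03): [(0, 19.9375) (0, 0) (19, 0) (19, 21.3866)]  |A|=392.5791
4. ⊥bis P2·P3 via (11.99,17.985): [(0, 14.8529) (0, 0) (19, 0) (19, 19.8162)]  |A|=329.3565
5. ⊥bis P2·P4 via (15.095,9.705): [(0, 10.9423) (0, 0) (19, 0) (19, 9.3849)]  |A|=193.1085
6. ⊥bis P2·P5 via (12.385,29.555): [(0, 10.9423) (0, 0) (19, 0) (19, 9.3849)]  |A|=193.1085
7. ⊥bis P2·P6 via (15.805,11.79): [(0, 10.9423) (0, 0) (19, 0) (19, 9.3849)]  |A|=193.1085
8. ⊥bis P2·P7 via (9.16,10.285): [(9.108, 10.1957) (3.1709, 0) (19, 0) (19, 9.3849)]  |A|=127.1122
9. ⊥bis P2·P8 via (11.22,7.105): [(11.3355, 10.0132) (10.9377, 0) (19, 0) (19, 9.3849)]  |A|=76.3295
10. canonical 4-gon: [(11.3355, 10.0132) (10.9377, 0) (19, 0) (19, 9.3849)]
11. shoelace: 76.3295

Area of P2's cell: 76.3295 (4 vertices)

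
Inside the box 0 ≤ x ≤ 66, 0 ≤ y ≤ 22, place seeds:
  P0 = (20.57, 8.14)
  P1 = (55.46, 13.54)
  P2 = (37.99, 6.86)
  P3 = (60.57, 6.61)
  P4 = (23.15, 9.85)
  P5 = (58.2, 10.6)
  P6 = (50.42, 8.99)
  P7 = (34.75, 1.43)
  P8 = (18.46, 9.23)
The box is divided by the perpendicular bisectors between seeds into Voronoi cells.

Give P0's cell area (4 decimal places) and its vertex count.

1. box [0,66]×[0,22]: [(0, 0) (66, 0) (66, 22) (0, 22)]
2. ⊥bis P0·P1 via (38.015,10.84): [(0, 0) (39.6927, 0) (36.2877, 22) (0, 22)]  |A|=835.7852
3. ⊥bis P0·P2 via (29.28,7.5): [(0, 0) (28.7289, 0) (30.3454, 22) (0, 22)]  |A|=649.8179
4. ⊥bis P0·P3 via (40.57,7.375): [(0, 0) (28.7289, 0) (30.3454, 22) (0, 22)]  |A|=649.8179
5. ⊥bis P0·P4 via (21.86,8.995): [(0, 0) (27.8218, 0) (13.2404, 22) (0, 22)]  |A|=451.6843
6. ⊥bis P0·P5 via (39.385,9.37): [(0, 0) (27.8218, 0) (13.2404, 22) (0, 22)]  |A|=451.6843
7. ⊥bis P0·P6 via (35.495,8.565): [(0, 0) (27.8218, 0) (13.2404, 22) (0, 22)]  |A|=451.6843
8. ⊥bis P0·P7 via (27.66,4.785): [(0, 0) (25.3957, 0) (26.4063, 2.1356) (13.2404, 22) (0, 22)]  |A|=449.0937
9. ⊥bis P0·P8 via (19.515,8.685): [(15.0284, 0) (25.3957, 0) (26.4063, 2.1356) (20.6321, 10.8476)]  |A|=66.7977
10. canonical 4-gon: [(15.0284, 0) (25.3957, 0) (26.4063, 2.1356) (20.6321, 10.8476)]
11. shoelace: 66.7977

Area of P0's cell: 66.7977 (4 vertices)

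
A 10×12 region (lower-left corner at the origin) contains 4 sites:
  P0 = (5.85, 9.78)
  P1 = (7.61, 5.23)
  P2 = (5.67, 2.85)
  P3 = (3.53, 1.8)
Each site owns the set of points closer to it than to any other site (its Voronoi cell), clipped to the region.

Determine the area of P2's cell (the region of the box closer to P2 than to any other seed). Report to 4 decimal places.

1. box [0,10]×[0,12]: [(0, 0) (10, 0) (10, 12) (0, 12)]
2. ⊥bis P2·P0 via (5.76,6.315): [(0, 6.4646) (0, 0) (10, 0) (10, 6.2049)]  |A|=63.3474
3. ⊥bis P2·P1 via (6.64,4.04): [(3.7861, 6.3663) (0, 6.4646) (0, 0) (10, 0) (10, 1.3012)]  |A|=48.1119
4. ⊥bis P2·P3 via (4.6,2.325): [(3.7861, 6.3663) (2.602, 6.397) (5.7408, 0) (10, 0) (10, 1.3012)]  |A|=21.3394
5. canonical 5-gon: [(3.7861, 6.3663) (2.602, 6.397) (5.7408, 0) (10, 0) (10, 1.3012)]
6. shoelace: 21.3394

Area of P2's cell: 21.3394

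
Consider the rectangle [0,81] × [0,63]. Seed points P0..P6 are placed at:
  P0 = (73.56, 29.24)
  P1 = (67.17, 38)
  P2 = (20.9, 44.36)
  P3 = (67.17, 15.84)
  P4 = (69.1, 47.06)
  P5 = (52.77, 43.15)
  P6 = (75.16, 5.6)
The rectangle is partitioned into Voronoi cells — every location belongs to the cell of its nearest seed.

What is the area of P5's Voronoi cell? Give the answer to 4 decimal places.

Area of P5's cell: 877.9620

1. box [0,81]×[0,63]: [(0, 0) (81, 0) (81, 63) (0, 63)]
2. ⊥bis P5·P0 via (63.165,36.195): [(0, 0) (38.948, 0) (81, 62.8513) (81, 63) (0, 63)]  |A|=3781.4862
3. ⊥bis P5·P1 via (59.97,40.575): [(0, 0) (38.948, 0) (52.9356, 20.9061) (67.9901, 63) (0, 63)]  |A|=3505.5806
4. ⊥bis P5·P2 via (36.835,43.755): [(35.1738, 0) (38.948, 0) (52.9356, 20.9061) (67.9901, 63) (37.5657, 63)]  |A|=1214.2884
5. ⊥bis P5·P3 via (59.97,29.495): [(35.8099, 16.7559) (55.0864, 26.92) (67.9901, 63) (37.5657, 63)]  |A|=985.6456
6. ⊥bis P5·P4 via (60.935,45.105): [(35.8099, 16.7559) (55.0864, 26.92) (61.1977, 44.0078) (56.6503, 63) (37.5657, 63)]  |A|=877.962
7. ⊥bis P5·P6 via (63.965,24.375): [(35.8099, 16.7559) (55.0864, 26.92) (61.1977, 44.0078) (56.6503, 63) (37.5657, 63)]  |A|=877.962
8. canonical 5-gon: [(35.8099, 16.7559) (55.0864, 26.92) (61.1977, 44.0078) (56.6503, 63) (37.5657, 63)]
9. shoelace: 877.962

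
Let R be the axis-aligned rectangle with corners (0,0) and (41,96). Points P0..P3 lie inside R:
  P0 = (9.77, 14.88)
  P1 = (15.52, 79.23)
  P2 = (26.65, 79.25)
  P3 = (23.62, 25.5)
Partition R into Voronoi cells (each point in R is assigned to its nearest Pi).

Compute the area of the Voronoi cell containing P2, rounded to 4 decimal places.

1. box [0,41]×[0,96]: [(0, 0) (41, 0) (41, 96) (0, 96)]
2. ⊥bis P2·P0 via (18.21,47.065): [(0, 51.8403) (41, 41.0887) (41, 96) (0, 96)]  |A|=2030.9561
3. ⊥bis P2·P1 via (21.085,79.24): [(21.1442, 46.2956) (41, 41.0887) (41, 96) (21.0549, 96)]  |A|=1040.8345
4. ⊥bis P2·P3 via (25.135,52.375): [(21.1329, 52.6006) (41, 51.4807) (41, 96) (21.0549, 96)]  |A|=875.0388
5. canonical 4-gon: [(21.1329, 52.6006) (41, 51.4807) (41, 96) (21.0549, 96)]
6. shoelace: 875.0388

Area of P2's cell: 875.0388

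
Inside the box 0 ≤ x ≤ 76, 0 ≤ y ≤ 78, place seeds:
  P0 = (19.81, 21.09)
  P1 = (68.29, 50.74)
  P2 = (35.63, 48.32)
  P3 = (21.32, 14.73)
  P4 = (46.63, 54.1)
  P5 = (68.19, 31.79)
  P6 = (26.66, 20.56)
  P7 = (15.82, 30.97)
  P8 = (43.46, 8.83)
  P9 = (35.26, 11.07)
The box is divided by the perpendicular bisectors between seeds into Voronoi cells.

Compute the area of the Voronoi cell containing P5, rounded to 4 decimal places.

1. box [0,76]×[0,78]: [(0, 0) (76, 0) (76, 78) (0, 78)]
2. ⊥bis P5·P0 via (44,26.44): [(49.8476, 0) (76, 0) (76, 78) (32.5967, 78)]  |A|=2712.6717
3. ⊥bis P5·P1 via (68.24,41.265): [(40.6891, 41.4104) (49.8476, 0) (76, 0) (76, 41.2241)]  |A|=1269.32
4. ⊥bis P5·P2 via (51.91,40.055): [(52.5663, 41.3477) (44.3028, 25.0708) (49.8476, 0) (76, 0) (76, 41.2241)]  |A|=1172.3985
5. ⊥bis P5·P3 via (44.755,23.26): [(52.5663, 41.3477) (44.3028, 25.0708) (44.6233, 23.6219) (53.2213, 0) (76, 0) (76, 41.2241)]  |A|=1132.5521
6. ⊥bis P5·P4 via (57.41,42.945): [(55.7398, 41.331) (49.493, 35.2942) (44.3028, 25.0708) (44.6233, 23.6219) (53.2213, 0) (76, 0) (76, 41.2241)]  |A|=1122.9208
7. ⊥bis P5·P6 via (47.425,26.175): [(55.7398, 41.331) (49.493, 35.2942) (46.5348, 29.4671) (54.5029, 0) (76, 0) (76, 41.2241)]  |A|=1054.0115
8. ⊥bis P5·P7 via (42.005,31.38): [(55.7398, 41.331) (49.493, 35.2942) (46.5348, 29.4671) (54.5029, 0) (76, 0) (76, 41.2241)]  |A|=1054.0115
9. ⊥bis P5·P8 via (55.825,20.31): [(55.7398, 41.331) (49.493, 35.2942) (46.8135, 30.0162) (74.6814, 0) (76, 0) (76, 41.2241)]  |A|=744.8773
10. ⊥bis P5·P9 via (51.725,21.43): [(55.7398, 41.331) (49.493, 35.2942) (46.8135, 30.0162) (74.6814, 0) (76, 0) (76, 41.2241)]  |A|=744.8773
11. canonical 6-gon: [(55.7398, 41.331) (49.493, 35.2942) (46.8135, 30.0162) (74.6814, 0) (76, 0) (76, 41.2241)]
12. shoelace: 744.8773

Area of P5's cell: 744.8773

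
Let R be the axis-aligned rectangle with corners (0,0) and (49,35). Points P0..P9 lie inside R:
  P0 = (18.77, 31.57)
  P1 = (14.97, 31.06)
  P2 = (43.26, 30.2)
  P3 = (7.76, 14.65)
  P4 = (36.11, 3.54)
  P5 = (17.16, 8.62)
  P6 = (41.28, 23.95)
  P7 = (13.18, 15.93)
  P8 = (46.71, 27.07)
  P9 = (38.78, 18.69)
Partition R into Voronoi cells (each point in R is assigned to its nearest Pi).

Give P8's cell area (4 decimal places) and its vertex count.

Area of P8's cell: 46.4941 (4 vertices)

1. box [0,49]×[0,35]: [(0, 0) (49, 0) (49, 35) (0, 35)]
2. ⊥bis P8·P0 via (32.74,29.32): [(28.0177, 0) (49, 0) (49, 35) (33.6548, 35)]  |A|=635.7303
3. ⊥bis P8·P1 via (30.84,29.065): [(28.0177, 0) (49, 0) (49, 35) (33.6548, 35)]  |A|=635.7303
4. ⊥bis P8·P2 via (44.985,28.635): [(29.9629, 12.0771) (28.0177, 0) (49, 0) (49, 33.0605)]  |A|=441.3904
5. ⊥bis P8·P3 via (27.235,20.86): [(30.0167, 12.1364) (33.8866, 0) (49, 0) (49, 33.0605)]  |A|=405.5094
6. ⊥bis P8·P4 via (41.41,15.305): [(35.3629, 18.0292) (49, 11.8858) (49, 33.0605)]  |A|=144.3808
7. ⊥bis P8·P5 via (31.935,17.845): [(35.3629, 18.0292) (49, 11.8858) (49, 33.0605)]  |A|=144.3808
8. ⊥bis P8·P6 via (43.995,25.51): [(43.2795, 26.7552) (49, 16.7994) (49, 33.0605)]  |A|=46.5105
9. ⊥bis P8·P7 via (29.945,21.5): [(43.2795, 26.7552) (49, 16.7994) (49, 33.0605)]  |A|=46.5105
10. ⊥bis P8·P9 via (42.745,22.88): [(43.2795, 26.7552) (48.7966, 17.1534) (49, 16.9609) (49, 33.0605)]  |A|=46.4941
11. canonical 4-gon: [(43.2795, 26.7552) (48.7966, 17.1534) (49, 16.9609) (49, 33.0605)]
12. shoelace: 46.4941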